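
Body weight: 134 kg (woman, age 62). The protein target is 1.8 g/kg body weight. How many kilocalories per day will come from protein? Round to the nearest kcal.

965 kcal/day

Protein = 1.8 g/kg × 134 kg = 241.2 g/day.
Protein energy = 241.2 g × 4 kcal/g = 964.8 kcal/day.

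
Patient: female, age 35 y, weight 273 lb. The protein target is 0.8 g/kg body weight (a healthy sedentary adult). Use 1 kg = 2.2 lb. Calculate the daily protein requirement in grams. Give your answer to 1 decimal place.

Weight in kg = 273 ÷ 2.2 = 124.0909 kg.
Protein = 0.8 g/kg × 124.0909 kg = 99.2727 g/day.

99.3 g/day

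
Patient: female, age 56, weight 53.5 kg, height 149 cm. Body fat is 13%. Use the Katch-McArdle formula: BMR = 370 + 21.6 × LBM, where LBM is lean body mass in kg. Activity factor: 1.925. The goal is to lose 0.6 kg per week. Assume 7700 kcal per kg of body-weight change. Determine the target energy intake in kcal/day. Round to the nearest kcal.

1988 kcal/day

LBM = 53.5 × (1 − 0.13) = 46.545 kg. Katch-McArdle: BMR = 370 + 21.6 × 46.545 = 1375.372 kcal/day.
TEE = 1375.372 × 1.925 = 2647.5911 kcal/day.
Required daily deficit = 0.6 × 7700 ÷ 7 = 660 kcal/day.
Target intake = 2647.5911 − 660 = 1987.5911 kcal/day.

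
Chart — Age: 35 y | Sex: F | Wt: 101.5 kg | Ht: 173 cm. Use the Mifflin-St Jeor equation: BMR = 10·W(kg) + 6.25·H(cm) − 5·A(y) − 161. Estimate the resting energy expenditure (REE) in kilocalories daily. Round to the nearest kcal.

1760 kilocalories daily

Mifflin-St Jeor (female): BMR = 10(101.5) + 6.25(173) − 5(35) − 161 = 1015 + 1081.25 − 175 − 161 = 1760.25 kcal/day.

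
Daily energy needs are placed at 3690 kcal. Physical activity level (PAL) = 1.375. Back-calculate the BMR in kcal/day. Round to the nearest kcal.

BMR = TEE ÷ activity factor = 3690 ÷ 1.375 = 2683.6364 kcal/day.

2684 kcal/day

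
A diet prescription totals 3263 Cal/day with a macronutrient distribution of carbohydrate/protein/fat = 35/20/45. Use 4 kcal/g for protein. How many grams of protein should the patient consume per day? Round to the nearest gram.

Protein energy = 20% × 3263 = 652.6 kcal.
At 4 kcal/g: 652.6 ÷ 4 = 163.15 g.

163 g/day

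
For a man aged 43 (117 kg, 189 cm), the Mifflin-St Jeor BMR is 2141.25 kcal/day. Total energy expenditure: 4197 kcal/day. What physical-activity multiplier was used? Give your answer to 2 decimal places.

Activity factor = TEE ÷ BMR = 4197 ÷ 2141.25 = 1.96.

1.96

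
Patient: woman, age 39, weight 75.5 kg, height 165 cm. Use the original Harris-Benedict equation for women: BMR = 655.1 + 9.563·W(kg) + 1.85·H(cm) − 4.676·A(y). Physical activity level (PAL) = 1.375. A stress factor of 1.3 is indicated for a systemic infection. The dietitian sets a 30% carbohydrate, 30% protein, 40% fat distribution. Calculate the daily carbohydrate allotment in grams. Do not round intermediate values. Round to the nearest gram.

201 g/day

Harris-Benedict: BMR = 655.1 + 9.563(75.5) + 1.85(165) − 4.676(39) = 1499.9925 kcal/day.
TEE = 1499.9925 × 1.375 = 2062.4897 kcal/day.
With stress factor 1.3: 2062.4897 × 1.3 = 2681.2366 kcal/day.
Carbohydrate energy = 30% × 2681.2366 = 804.371 kcal.
Carbohydrate = 804.371 ÷ 4 kcal/g = 201.0927 g.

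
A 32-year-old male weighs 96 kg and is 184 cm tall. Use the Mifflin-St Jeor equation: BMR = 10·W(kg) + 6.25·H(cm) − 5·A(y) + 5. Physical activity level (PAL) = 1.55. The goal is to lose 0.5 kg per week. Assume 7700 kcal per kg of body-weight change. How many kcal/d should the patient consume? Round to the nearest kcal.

Mifflin-St Jeor (male): BMR = 10(96) + 6.25(184) − 5(32) + 5 = 960 + 1150 − 160 + 5 = 1955 kcal/day.
TEE = 1955 × 1.55 = 3030.25 kcal/day.
Required daily deficit = 0.5 × 7700 ÷ 7 = 550 kcal/day.
Target intake = 3030.25 − 550 = 2480.25 kcal/day.

2480 kcal/d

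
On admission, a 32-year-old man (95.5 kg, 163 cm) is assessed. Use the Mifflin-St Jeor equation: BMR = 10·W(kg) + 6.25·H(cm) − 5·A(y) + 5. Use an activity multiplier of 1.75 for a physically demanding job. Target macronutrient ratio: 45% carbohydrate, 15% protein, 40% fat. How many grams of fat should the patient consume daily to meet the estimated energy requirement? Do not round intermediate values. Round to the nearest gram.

141 g/day

Mifflin-St Jeor (male): BMR = 10(95.5) + 6.25(163) − 5(32) + 5 = 955 + 1018.75 − 160 + 5 = 1818.75 kcal/day.
TEE = 1818.75 × 1.75 = 3182.8125 kcal/day.
Fat energy = 40% × 3182.8125 = 1273.125 kcal.
Fat = 1273.125 ÷ 9 kcal/g = 141.4583 g.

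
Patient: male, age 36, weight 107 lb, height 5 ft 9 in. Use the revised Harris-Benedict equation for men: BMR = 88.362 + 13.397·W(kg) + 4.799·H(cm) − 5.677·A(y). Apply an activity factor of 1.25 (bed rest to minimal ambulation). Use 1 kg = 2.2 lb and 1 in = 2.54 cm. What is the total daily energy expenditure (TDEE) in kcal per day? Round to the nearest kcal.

1721 kcal per day

Convert to metric: weight = 107 ÷ 2.2 = 48.6364 kg; height = (5×12 + 9) × 2.54 = 69 × 2.54 = 175.26 cm.
Harris-Benedict: BMR = 88.362 + 13.397(48.6364) + 4.799(175.26) − 5.677(36) = 1376.6441 kcal/day.
TEE = BMR × activity factor = 1376.6441 × 1.25 = 1720.8051 kcal/day.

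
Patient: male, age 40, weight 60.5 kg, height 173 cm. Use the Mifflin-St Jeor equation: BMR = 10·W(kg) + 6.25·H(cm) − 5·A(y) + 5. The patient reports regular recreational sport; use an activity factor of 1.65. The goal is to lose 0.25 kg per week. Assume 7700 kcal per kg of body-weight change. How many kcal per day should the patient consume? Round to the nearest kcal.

2186 kcal per day

Mifflin-St Jeor (male): BMR = 10(60.5) + 6.25(173) − 5(40) + 5 = 605 + 1081.25 − 200 + 5 = 1491.25 kcal/day.
TEE = 1491.25 × 1.65 = 2460.5625 kcal/day.
Required daily deficit = 0.25 × 7700 ÷ 7 = 275 kcal/day.
Target intake = 2460.5625 − 275 = 2185.5625 kcal/day.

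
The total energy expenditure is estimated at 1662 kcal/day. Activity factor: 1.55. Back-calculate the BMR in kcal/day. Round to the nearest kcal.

1072 kcal/day

BMR = TEE ÷ activity factor = 1662 ÷ 1.55 = 1072.2581 kcal/day.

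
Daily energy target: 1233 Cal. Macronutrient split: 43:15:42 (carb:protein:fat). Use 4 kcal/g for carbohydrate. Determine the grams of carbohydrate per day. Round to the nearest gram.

Carbohydrate energy = 43% × 1233 = 530.19 kcal.
At 4 kcal/g: 530.19 ÷ 4 = 132.5475 g.

133 g/day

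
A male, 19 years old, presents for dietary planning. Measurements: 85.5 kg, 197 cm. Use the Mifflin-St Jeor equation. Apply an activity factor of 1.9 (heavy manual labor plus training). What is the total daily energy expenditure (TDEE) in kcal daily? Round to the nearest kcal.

3793 kcal daily

Mifflin-St Jeor (male): BMR = 10(85.5) + 6.25(197) − 5(19) + 5 = 855 + 1231.25 − 95 + 5 = 1996.25 kcal/day.
TEE = BMR × activity factor = 1996.25 × 1.9 = 3792.875 kcal/day.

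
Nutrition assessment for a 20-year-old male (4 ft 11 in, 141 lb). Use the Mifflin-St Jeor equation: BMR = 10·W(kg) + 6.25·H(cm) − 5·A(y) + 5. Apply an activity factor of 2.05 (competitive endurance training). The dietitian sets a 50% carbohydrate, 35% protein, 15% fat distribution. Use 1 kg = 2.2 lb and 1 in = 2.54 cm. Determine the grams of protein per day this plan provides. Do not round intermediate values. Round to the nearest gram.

266 g/day

Convert to metric: weight = 141 ÷ 2.2 = 64.0909 kg; height = (4×12 + 11) × 2.54 = 59 × 2.54 = 149.86 cm.
Mifflin-St Jeor (male): BMR = 10(64.0909) + 6.25(149.86) − 5(20) + 5 = 640.9091 + 936.625 − 100 + 5 = 1482.5341 kcal/day.
TEE = 1482.5341 × 2.05 = 3039.1949 kcal/day.
Protein energy = 35% × 3039.1949 = 1063.7182 kcal.
Protein = 1063.7182 ÷ 4 kcal/g = 265.9296 g.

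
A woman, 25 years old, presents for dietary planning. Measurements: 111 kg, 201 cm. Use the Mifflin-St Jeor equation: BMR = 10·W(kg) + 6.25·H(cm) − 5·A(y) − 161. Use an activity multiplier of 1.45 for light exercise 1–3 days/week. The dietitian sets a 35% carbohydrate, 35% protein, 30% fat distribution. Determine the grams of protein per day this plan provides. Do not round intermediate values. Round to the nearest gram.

264 g/day

Mifflin-St Jeor (female): BMR = 10(111) + 6.25(201) − 5(25) − 161 = 1110 + 1256.25 − 125 − 161 = 2080.25 kcal/day.
TEE = 2080.25 × 1.45 = 3016.3625 kcal/day.
Protein energy = 35% × 3016.3625 = 1055.7269 kcal.
Protein = 1055.7269 ÷ 4 kcal/g = 263.9317 g.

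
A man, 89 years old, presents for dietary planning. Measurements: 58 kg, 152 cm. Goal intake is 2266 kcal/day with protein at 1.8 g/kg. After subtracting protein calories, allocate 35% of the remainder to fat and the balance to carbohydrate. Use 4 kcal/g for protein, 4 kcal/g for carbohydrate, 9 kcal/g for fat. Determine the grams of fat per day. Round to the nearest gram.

72 g/day

Protein = 1.8 × 58 = 104.4 g → 104.4 × 4 = 417.6 kcal.
Non-protein calories = 2266 − 417.6 = 1848.4 kcal.
Fat: 35% × 1848.4 = 646.94 kcal; carbohydrate: 1201.46 kcal.
Fat: 646.94 kcal ÷ 9 kcal/g = 71.8822 g.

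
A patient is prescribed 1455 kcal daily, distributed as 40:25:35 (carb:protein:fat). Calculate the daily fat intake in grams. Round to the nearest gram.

57 g/day

Fat energy = 35% × 1455 = 509.25 kcal.
At 9 kcal/g: 509.25 ÷ 9 = 56.5833 g.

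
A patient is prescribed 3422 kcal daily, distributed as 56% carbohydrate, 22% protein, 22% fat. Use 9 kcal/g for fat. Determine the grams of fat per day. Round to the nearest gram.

Fat energy = 22% × 3422 = 752.84 kcal.
At 9 kcal/g: 752.84 ÷ 9 = 83.6489 g.

84 g/day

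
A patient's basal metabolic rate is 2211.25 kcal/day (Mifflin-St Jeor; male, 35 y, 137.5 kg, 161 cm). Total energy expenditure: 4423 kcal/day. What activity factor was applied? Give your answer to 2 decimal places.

2.00

Activity factor = TEE ÷ BMR = 4423 ÷ 2211.25 = 2.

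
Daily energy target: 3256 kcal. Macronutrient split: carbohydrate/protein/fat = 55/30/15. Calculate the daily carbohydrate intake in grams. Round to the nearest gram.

Carbohydrate energy = 55% × 3256 = 1790.8 kcal.
At 4 kcal/g: 1790.8 ÷ 4 = 447.7 g.

448 g/day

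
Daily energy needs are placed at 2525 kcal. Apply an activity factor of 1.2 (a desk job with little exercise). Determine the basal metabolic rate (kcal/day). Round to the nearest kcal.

BMR = TEE ÷ activity factor = 2525 ÷ 1.2 = 2104.1667 kcal/day.

2104 kcal/day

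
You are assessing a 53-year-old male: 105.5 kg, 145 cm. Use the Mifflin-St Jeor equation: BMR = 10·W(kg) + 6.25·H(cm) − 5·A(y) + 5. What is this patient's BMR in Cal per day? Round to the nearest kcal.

Mifflin-St Jeor (male): BMR = 10(105.5) + 6.25(145) − 5(53) + 5 = 1055 + 906.25 − 265 + 5 = 1701.25 kcal/day.

1701 Cal per day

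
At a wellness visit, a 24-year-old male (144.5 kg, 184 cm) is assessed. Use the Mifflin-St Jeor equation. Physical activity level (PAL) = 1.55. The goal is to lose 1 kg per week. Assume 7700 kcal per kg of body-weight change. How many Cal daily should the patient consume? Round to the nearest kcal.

Mifflin-St Jeor (male): BMR = 10(144.5) + 6.25(184) − 5(24) + 5 = 1445 + 1150 − 120 + 5 = 2480 kcal/day.
TEE = 2480 × 1.55 = 3844 kcal/day.
Required daily deficit = 1 × 7700 ÷ 7 = 1100 kcal/day.
Target intake = 3844 − 1100 = 2744 kcal/day.

2744 Cal daily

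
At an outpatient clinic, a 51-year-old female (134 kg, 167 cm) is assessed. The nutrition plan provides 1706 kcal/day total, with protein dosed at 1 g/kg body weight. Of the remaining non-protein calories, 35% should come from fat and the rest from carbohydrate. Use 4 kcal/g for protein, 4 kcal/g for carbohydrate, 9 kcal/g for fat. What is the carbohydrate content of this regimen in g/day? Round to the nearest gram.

Protein = 1 × 134 = 134 g → 134 × 4 = 536 kcal.
Non-protein calories = 1706 − 536 = 1170 kcal.
Fat: 35% × 1170 = 409.5 kcal; carbohydrate: 760.5 kcal.
Carbohydrate: 760.5 kcal ÷ 4 kcal/g = 190.125 g.

190 g/day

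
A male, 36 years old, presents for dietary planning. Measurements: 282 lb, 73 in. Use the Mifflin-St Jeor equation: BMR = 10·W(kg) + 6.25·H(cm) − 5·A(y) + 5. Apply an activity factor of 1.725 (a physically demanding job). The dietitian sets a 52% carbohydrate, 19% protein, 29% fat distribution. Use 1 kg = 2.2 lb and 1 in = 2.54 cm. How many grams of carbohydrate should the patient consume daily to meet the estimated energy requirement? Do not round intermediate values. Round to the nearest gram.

508 g/day

Convert to metric: weight = 282 ÷ 2.2 = 128.1818 kg; height = 73 × 2.54 = 185.42 cm.
Mifflin-St Jeor (male): BMR = 10(128.1818) + 6.25(185.42) − 5(36) + 5 = 1281.8182 + 1158.875 − 180 + 5 = 2265.6932 kcal/day.
TEE = 2265.6932 × 1.725 = 3908.3207 kcal/day.
Carbohydrate energy = 52% × 3908.3207 = 2032.3268 kcal.
Carbohydrate = 2032.3268 ÷ 4 kcal/g = 508.0817 g.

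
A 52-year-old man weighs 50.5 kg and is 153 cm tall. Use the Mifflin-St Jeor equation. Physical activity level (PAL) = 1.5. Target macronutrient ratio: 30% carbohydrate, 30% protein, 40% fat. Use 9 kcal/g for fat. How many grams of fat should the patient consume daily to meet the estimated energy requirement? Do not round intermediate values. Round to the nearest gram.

Mifflin-St Jeor (male): BMR = 10(50.5) + 6.25(153) − 5(52) + 5 = 505 + 956.25 − 260 + 5 = 1206.25 kcal/day.
TEE = 1206.25 × 1.5 = 1809.375 kcal/day.
Fat energy = 40% × 1809.375 = 723.75 kcal.
Fat = 723.75 ÷ 9 kcal/g = 80.4167 g.

80 g/day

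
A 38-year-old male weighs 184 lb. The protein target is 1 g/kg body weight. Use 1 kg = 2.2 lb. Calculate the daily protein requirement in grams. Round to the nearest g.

Weight in kg = 184 ÷ 2.2 = 83.6364 kg.
Protein = 1 g/kg × 83.6364 kg = 83.6364 g/day.

84 g/day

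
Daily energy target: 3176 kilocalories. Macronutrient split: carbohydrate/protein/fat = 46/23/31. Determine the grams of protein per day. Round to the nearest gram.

183 g/day

Protein energy = 23% × 3176 = 730.48 kcal.
At 4 kcal/g: 730.48 ÷ 4 = 182.62 g.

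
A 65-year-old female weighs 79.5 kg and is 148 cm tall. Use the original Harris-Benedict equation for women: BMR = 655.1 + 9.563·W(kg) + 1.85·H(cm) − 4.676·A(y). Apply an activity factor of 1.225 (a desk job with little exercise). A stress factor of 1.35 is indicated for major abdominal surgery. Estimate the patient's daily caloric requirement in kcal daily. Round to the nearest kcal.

Harris-Benedict: BMR = 655.1 + 9.563(79.5) + 1.85(148) − 4.676(65) = 1385.2185 kcal/day.
TEE = BMR × activity factor = 1385.2185 × 1.225 = 1696.8927 kcal/day.
Apply stress factor: 1696.8927 × 1.35 = 2290.8051 kcal/day.

2291 kcal daily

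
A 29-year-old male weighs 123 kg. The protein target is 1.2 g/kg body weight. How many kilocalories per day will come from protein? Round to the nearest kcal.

590 kcal/day

Protein = 1.2 g/kg × 123 kg = 147.6 g/day.
Protein energy = 147.6 g × 4 kcal/g = 590.4 kcal/day.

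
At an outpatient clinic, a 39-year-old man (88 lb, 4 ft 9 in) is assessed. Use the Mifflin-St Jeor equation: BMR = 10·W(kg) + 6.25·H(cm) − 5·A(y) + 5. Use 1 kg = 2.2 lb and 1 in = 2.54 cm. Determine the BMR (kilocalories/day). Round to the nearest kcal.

Convert to metric: weight = 88 ÷ 2.2 = 40 kg; height = (4×12 + 9) × 2.54 = 57 × 2.54 = 144.78 cm.
Mifflin-St Jeor (male): BMR = 10(40) + 6.25(144.78) − 5(39) + 5 = 400 + 904.875 − 195 + 5 = 1114.875 kcal/day.

1115 kilocalories/day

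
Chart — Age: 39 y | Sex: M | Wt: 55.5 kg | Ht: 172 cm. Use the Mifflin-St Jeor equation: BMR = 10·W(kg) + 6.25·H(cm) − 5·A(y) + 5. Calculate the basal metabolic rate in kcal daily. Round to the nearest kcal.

1440 kcal daily

Mifflin-St Jeor (male): BMR = 10(55.5) + 6.25(172) − 5(39) + 5 = 555 + 1075 − 195 + 5 = 1440 kcal/day.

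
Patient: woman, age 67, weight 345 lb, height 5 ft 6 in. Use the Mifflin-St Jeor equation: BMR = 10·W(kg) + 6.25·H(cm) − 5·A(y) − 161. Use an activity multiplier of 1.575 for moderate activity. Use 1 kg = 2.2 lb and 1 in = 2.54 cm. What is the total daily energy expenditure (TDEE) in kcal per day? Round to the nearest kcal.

3339 kcal per day

Convert to metric: weight = 345 ÷ 2.2 = 156.8182 kg; height = (5×12 + 6) × 2.54 = 66 × 2.54 = 167.64 cm.
Mifflin-St Jeor (female): BMR = 10(156.8182) + 6.25(167.64) − 5(67) − 161 = 1568.1818 + 1047.75 − 335 − 161 = 2119.9318 kcal/day.
TEE = BMR × activity factor = 2119.9318 × 1.575 = 3338.8926 kcal/day.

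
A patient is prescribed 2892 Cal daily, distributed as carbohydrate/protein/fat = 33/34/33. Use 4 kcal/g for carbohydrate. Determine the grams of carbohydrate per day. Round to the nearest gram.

Carbohydrate energy = 33% × 2892 = 954.36 kcal.
At 4 kcal/g: 954.36 ÷ 4 = 238.59 g.

239 g/day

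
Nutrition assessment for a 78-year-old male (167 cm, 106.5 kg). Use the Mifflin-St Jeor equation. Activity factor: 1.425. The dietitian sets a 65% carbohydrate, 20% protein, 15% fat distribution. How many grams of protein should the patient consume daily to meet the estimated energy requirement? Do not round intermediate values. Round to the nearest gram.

123 g/day

Mifflin-St Jeor (male): BMR = 10(106.5) + 6.25(167) − 5(78) + 5 = 1065 + 1043.75 − 390 + 5 = 1723.75 kcal/day.
TEE = 1723.75 × 1.425 = 2456.3438 kcal/day.
Protein energy = 20% × 2456.3438 = 491.2688 kcal.
Protein = 491.2688 ÷ 4 kcal/g = 122.8172 g.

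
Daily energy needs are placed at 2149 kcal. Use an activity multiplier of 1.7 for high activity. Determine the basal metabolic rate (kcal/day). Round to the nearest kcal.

1264 kcal/day

BMR = TEE ÷ activity factor = 2149 ÷ 1.7 = 1264.1176 kcal/day.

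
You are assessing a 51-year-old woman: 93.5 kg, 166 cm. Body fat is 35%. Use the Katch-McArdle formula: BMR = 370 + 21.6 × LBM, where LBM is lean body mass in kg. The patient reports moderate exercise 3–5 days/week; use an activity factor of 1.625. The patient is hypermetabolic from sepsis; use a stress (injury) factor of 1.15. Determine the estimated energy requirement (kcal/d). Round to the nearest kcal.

LBM = 93.5 × (1 − 0.35) = 60.775 kg. Katch-McArdle: BMR = 370 + 21.6 × 60.775 = 1682.74 kcal/day.
TEE = BMR × activity factor = 1682.74 × 1.625 = 2734.4525 kcal/day.
Apply stress factor: 2734.4525 × 1.15 = 3144.6204 kcal/day.

3145 kcal/d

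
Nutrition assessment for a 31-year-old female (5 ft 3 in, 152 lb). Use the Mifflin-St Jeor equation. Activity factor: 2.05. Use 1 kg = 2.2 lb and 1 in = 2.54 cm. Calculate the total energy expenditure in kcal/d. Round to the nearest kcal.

2819 kcal/d

Convert to metric: weight = 152 ÷ 2.2 = 69.0909 kg; height = (5×12 + 3) × 2.54 = 63 × 2.54 = 160.02 cm.
Mifflin-St Jeor (female): BMR = 10(69.0909) + 6.25(160.02) − 5(31) − 161 = 690.9091 + 1000.125 − 155 − 161 = 1375.0341 kcal/day.
TEE = BMR × activity factor = 1375.0341 × 2.05 = 2818.8199 kcal/day.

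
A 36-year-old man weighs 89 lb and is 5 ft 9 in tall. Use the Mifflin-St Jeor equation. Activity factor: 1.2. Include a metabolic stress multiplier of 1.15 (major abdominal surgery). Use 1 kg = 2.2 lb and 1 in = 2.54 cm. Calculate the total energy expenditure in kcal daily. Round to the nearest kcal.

1828 kcal daily

Convert to metric: weight = 89 ÷ 2.2 = 40.4545 kg; height = (5×12 + 9) × 2.54 = 69 × 2.54 = 175.26 cm.
Mifflin-St Jeor (male): BMR = 10(40.4545) + 6.25(175.26) − 5(36) + 5 = 404.5455 + 1095.375 − 180 + 5 = 1324.9205 kcal/day.
TEE = BMR × activity factor = 1324.9205 × 1.2 = 1589.9045 kcal/day.
Apply stress factor: 1589.9045 × 1.15 = 1828.3902 kcal/day.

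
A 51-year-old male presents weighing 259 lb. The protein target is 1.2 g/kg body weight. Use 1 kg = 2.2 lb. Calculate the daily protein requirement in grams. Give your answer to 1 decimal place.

Weight in kg = 259 ÷ 2.2 = 117.7273 kg.
Protein = 1.2 g/kg × 117.7273 kg = 141.2727 g/day.

141.3 g/day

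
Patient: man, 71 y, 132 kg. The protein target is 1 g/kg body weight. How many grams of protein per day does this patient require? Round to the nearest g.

132 g/day

Protein = 1 g/kg × 132 kg = 132 g/day.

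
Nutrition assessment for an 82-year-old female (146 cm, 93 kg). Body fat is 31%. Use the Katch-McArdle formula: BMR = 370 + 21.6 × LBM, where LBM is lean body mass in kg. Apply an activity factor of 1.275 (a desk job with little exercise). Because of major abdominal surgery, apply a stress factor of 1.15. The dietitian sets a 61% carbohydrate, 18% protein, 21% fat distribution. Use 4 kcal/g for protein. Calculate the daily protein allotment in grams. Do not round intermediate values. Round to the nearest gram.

LBM = 93 × (1 − 0.31) = 64.17 kg. Katch-McArdle: BMR = 370 + 21.6 × 64.17 = 1756.072 kcal/day.
TEE = 1756.072 × 1.275 = 2238.9918 kcal/day.
With stress factor 1.15: 2238.9918 × 1.15 = 2574.8406 kcal/day.
Protein energy = 18% × 2574.8406 = 463.4713 kcal.
Protein = 463.4713 ÷ 4 kcal/g = 115.8678 g.

116 g/day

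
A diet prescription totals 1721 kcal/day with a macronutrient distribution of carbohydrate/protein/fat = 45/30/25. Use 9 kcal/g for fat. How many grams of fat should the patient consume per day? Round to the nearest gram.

Fat energy = 25% × 1721 = 430.25 kcal.
At 9 kcal/g: 430.25 ÷ 9 = 47.8056 g.

48 g/day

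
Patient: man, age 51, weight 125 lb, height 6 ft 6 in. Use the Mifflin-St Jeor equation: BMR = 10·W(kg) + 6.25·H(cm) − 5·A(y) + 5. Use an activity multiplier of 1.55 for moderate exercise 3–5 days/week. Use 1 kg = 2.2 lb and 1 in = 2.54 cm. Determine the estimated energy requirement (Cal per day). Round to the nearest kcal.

Convert to metric: weight = 125 ÷ 2.2 = 56.8182 kg; height = (6×12 + 6) × 2.54 = 78 × 2.54 = 198.12 cm.
Mifflin-St Jeor (male): BMR = 10(56.8182) + 6.25(198.12) − 5(51) + 5 = 568.1818 + 1238.25 − 255 + 5 = 1556.4318 kcal/day.
TEE = BMR × activity factor = 1556.4318 × 1.55 = 2412.4693 kcal/day.

2412 Cal per day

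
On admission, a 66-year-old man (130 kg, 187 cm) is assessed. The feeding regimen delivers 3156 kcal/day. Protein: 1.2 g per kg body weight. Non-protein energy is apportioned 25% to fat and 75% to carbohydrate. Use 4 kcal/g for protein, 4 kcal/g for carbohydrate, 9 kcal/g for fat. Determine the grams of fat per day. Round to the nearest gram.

Protein = 1.2 × 130 = 156 g → 156 × 4 = 624 kcal.
Non-protein calories = 3156 − 624 = 2532 kcal.
Fat: 25% × 2532 = 633 kcal; carbohydrate: 1899 kcal.
Fat: 633 kcal ÷ 9 kcal/g = 70.3333 g.

70 g/day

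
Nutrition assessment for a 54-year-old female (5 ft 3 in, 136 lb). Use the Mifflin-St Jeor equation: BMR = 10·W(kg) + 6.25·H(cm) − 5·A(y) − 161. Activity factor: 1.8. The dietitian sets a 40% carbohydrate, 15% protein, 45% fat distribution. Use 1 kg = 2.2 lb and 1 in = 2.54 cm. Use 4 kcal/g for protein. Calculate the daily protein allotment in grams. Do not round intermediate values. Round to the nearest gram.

Convert to metric: weight = 136 ÷ 2.2 = 61.8182 kg; height = (5×12 + 3) × 2.54 = 63 × 2.54 = 160.02 cm.
Mifflin-St Jeor (female): BMR = 10(61.8182) + 6.25(160.02) − 5(54) − 161 = 618.1818 + 1000.125 − 270 − 161 = 1187.3068 kcal/day.
TEE = 1187.3068 × 1.8 = 2137.1523 kcal/day.
Protein energy = 15% × 2137.1523 = 320.5728 kcal.
Protein = 320.5728 ÷ 4 kcal/g = 80.1432 g.

80 g/day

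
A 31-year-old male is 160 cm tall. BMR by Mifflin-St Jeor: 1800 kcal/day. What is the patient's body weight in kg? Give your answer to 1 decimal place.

95.0 kg

1800 = 10·W + 6.25(160) − 5(31) + 5
10·W = 1800 − 850 = 950, so W = 95 kg.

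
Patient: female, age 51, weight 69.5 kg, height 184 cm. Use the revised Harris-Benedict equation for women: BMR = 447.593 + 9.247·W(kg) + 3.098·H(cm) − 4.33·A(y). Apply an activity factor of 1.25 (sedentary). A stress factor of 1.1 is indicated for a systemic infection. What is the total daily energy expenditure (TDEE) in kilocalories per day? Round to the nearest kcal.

Harris-Benedict: BMR = 447.593 + 9.247(69.5) + 3.098(184) − 4.33(51) = 1439.4615 kcal/day.
TEE = BMR × activity factor = 1439.4615 × 1.25 = 1799.3269 kcal/day.
Apply stress factor: 1799.3269 × 1.1 = 1979.2596 kcal/day.

1979 kilocalories per day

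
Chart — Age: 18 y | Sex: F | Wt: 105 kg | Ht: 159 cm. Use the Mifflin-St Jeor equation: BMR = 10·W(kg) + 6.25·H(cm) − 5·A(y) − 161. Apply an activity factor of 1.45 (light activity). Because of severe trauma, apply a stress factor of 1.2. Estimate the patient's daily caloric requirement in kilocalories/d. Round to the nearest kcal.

Mifflin-St Jeor (female): BMR = 10(105) + 6.25(159) − 5(18) − 161 = 1050 + 993.75 − 90 − 161 = 1792.75 kcal/day.
TEE = BMR × activity factor = 1792.75 × 1.45 = 2599.4875 kcal/day.
Apply stress factor: 2599.4875 × 1.2 = 3119.385 kcal/day.

3119 kilocalories/d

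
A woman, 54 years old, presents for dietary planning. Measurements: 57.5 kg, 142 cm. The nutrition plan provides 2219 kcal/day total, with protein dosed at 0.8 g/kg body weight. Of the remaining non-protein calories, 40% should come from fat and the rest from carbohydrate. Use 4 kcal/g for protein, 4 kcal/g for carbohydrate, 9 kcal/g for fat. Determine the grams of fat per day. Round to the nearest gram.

Protein = 0.8 × 57.5 = 46 g → 46 × 4 = 184 kcal.
Non-protein calories = 2219 − 184 = 2035 kcal.
Fat: 40% × 2035 = 814 kcal; carbohydrate: 1221 kcal.
Fat: 814 kcal ÷ 9 kcal/g = 90.4444 g.

90 g/day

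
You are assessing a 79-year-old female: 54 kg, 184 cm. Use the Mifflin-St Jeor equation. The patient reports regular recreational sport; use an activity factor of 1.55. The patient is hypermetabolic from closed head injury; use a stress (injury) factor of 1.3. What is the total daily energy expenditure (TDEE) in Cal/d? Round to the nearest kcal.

Mifflin-St Jeor (female): BMR = 10(54) + 6.25(184) − 5(79) − 161 = 540 + 1150 − 395 − 161 = 1134 kcal/day.
TEE = BMR × activity factor = 1134 × 1.55 = 1757.7 kcal/day.
Apply stress factor: 1757.7 × 1.3 = 2285.01 kcal/day.

2285 Cal/d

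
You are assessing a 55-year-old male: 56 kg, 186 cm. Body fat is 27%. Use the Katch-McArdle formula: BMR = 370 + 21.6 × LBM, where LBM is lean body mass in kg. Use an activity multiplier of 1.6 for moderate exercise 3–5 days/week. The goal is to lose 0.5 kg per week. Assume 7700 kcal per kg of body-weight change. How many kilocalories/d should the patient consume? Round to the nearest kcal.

1455 kilocalories/d

LBM = 56 × (1 − 0.27) = 40.88 kg. Katch-McArdle: BMR = 370 + 21.6 × 40.88 = 1253.008 kcal/day.
TEE = 1253.008 × 1.6 = 2004.8128 kcal/day.
Required daily deficit = 0.5 × 7700 ÷ 7 = 550 kcal/day.
Target intake = 2004.8128 − 550 = 1454.8128 kcal/day.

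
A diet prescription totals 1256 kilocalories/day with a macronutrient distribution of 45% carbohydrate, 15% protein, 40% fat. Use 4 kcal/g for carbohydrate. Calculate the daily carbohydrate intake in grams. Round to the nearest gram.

141 g/day

Carbohydrate energy = 45% × 1256 = 565.2 kcal.
At 4 kcal/g: 565.2 ÷ 4 = 141.3 g.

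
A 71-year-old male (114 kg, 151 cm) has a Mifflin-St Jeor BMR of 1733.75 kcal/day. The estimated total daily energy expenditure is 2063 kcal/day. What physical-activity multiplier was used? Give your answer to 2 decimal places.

Activity factor = TEE ÷ BMR = 2063 ÷ 1733.75 = 1.19.

1.19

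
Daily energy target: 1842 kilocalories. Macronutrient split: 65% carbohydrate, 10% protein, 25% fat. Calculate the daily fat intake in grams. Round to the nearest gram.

Fat energy = 25% × 1842 = 460.5 kcal.
At 9 kcal/g: 460.5 ÷ 9 = 51.1667 g.

51 g/day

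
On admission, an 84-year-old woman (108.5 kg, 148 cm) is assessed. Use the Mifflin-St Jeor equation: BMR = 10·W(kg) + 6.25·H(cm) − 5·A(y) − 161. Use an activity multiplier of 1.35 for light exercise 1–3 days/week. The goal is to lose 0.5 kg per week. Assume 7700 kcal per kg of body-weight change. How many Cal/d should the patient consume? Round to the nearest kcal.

1379 Cal/d

Mifflin-St Jeor (female): BMR = 10(108.5) + 6.25(148) − 5(84) − 161 = 1085 + 925 − 420 − 161 = 1429 kcal/day.
TEE = 1429 × 1.35 = 1929.15 kcal/day.
Required daily deficit = 0.5 × 7700 ÷ 7 = 550 kcal/day.
Target intake = 1929.15 − 550 = 1379.15 kcal/day.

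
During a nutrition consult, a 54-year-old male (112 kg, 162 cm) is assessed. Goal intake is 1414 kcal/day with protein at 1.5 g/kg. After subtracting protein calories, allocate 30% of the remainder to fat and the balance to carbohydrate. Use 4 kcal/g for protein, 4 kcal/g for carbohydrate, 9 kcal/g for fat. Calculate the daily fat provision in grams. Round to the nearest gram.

Protein = 1.5 × 112 = 168 g → 168 × 4 = 672 kcal.
Non-protein calories = 1414 − 672 = 742 kcal.
Fat: 30% × 742 = 222.6 kcal; carbohydrate: 519.4 kcal.
Fat: 222.6 kcal ÷ 9 kcal/g = 24.7333 g.

25 g/day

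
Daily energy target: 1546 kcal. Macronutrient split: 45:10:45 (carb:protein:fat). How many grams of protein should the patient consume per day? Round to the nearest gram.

Protein energy = 10% × 1546 = 154.6 kcal.
At 4 kcal/g: 154.6 ÷ 4 = 38.65 g.

39 g/day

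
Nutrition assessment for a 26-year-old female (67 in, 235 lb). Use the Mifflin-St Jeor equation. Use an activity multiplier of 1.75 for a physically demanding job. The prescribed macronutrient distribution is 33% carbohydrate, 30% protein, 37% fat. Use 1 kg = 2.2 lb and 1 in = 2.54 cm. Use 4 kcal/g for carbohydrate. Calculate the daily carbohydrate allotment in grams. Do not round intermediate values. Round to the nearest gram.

Convert to metric: weight = 235 ÷ 2.2 = 106.8182 kg; height = 67 × 2.54 = 170.18 cm.
Mifflin-St Jeor (female): BMR = 10(106.8182) + 6.25(170.18) − 5(26) − 161 = 1068.1818 + 1063.625 − 130 − 161 = 1840.8068 kcal/day.
TEE = 1840.8068 × 1.75 = 3221.4119 kcal/day.
Carbohydrate energy = 33% × 3221.4119 = 1063.0659 kcal.
Carbohydrate = 1063.0659 ÷ 4 kcal/g = 265.7665 g.

266 g/day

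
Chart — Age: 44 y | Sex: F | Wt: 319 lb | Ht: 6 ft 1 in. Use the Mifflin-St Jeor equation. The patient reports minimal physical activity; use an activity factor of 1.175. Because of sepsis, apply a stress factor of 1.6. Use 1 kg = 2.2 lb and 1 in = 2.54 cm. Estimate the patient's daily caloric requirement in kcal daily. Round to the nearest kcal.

4188 kcal daily

Convert to metric: weight = 319 ÷ 2.2 = 145 kg; height = (6×12 + 1) × 2.54 = 73 × 2.54 = 185.42 cm.
Mifflin-St Jeor (female): BMR = 10(145) + 6.25(185.42) − 5(44) − 161 = 1450 + 1158.875 − 220 − 161 = 2227.875 kcal/day.
TEE = BMR × activity factor = 2227.875 × 1.175 = 2617.7531 kcal/day.
Apply stress factor: 2617.7531 × 1.6 = 4188.405 kcal/day.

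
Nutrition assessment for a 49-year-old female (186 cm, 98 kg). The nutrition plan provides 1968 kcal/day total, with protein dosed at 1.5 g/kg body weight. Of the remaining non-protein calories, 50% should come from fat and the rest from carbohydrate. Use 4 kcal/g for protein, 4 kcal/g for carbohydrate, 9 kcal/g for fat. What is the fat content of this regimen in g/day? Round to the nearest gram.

Protein = 1.5 × 98 = 147 g → 147 × 4 = 588 kcal.
Non-protein calories = 1968 − 588 = 1380 kcal.
Fat: 50% × 1380 = 690 kcal; carbohydrate: 690 kcal.
Fat: 690 kcal ÷ 9 kcal/g = 76.6667 g.

77 g/day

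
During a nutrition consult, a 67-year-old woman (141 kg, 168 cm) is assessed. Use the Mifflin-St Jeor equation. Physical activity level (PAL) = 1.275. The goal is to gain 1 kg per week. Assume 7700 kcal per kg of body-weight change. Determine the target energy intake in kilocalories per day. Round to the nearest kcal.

3604 kilocalories per day

Mifflin-St Jeor (female): BMR = 10(141) + 6.25(168) − 5(67) − 161 = 1410 + 1050 − 335 − 161 = 1964 kcal/day.
TEE = 1964 × 1.275 = 2504.1 kcal/day.
Required daily surplus = 1 × 7700 ÷ 7 = 1100 kcal/day.
Target intake = 2504.1 + 1100 = 3604.1 kcal/day.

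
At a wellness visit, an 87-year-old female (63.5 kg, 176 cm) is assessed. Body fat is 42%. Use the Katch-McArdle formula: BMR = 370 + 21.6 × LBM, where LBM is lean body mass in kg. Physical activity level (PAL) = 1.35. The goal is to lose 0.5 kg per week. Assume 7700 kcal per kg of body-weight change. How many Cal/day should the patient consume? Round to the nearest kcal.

1023 Cal/day

LBM = 63.5 × (1 − 0.42) = 36.83 kg. Katch-McArdle: BMR = 370 + 21.6 × 36.83 = 1165.528 kcal/day.
TEE = 1165.528 × 1.35 = 1573.4628 kcal/day.
Required daily deficit = 0.5 × 7700 ÷ 7 = 550 kcal/day.
Target intake = 1573.4628 − 550 = 1023.4628 kcal/day.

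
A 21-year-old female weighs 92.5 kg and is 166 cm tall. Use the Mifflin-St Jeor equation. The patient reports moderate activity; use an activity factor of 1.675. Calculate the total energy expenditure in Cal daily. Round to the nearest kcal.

2842 Cal daily

Mifflin-St Jeor (female): BMR = 10(92.5) + 6.25(166) − 5(21) − 161 = 925 + 1037.5 − 105 − 161 = 1696.5 kcal/day.
TEE = BMR × activity factor = 1696.5 × 1.675 = 2841.6375 kcal/day.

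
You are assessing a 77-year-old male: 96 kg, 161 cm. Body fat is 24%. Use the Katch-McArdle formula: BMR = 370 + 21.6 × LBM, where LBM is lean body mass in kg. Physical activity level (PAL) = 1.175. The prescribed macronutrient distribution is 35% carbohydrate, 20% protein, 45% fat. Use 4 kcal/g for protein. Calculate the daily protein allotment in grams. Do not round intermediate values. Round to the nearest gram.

LBM = 96 × (1 − 0.24) = 72.96 kg. Katch-McArdle: BMR = 370 + 21.6 × 72.96 = 1945.936 kcal/day.
TEE = 1945.936 × 1.175 = 2286.4748 kcal/day.
Protein energy = 20% × 2286.4748 = 457.295 kcal.
Protein = 457.295 ÷ 4 kcal/g = 114.3237 g.

114 g/day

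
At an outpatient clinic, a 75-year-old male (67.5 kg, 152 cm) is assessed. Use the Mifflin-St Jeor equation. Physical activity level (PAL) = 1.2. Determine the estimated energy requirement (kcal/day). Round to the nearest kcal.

Mifflin-St Jeor (male): BMR = 10(67.5) + 6.25(152) − 5(75) + 5 = 675 + 950 − 375 + 5 = 1255 kcal/day.
TEE = BMR × activity factor = 1255 × 1.2 = 1506 kcal/day.

1506 kcal/day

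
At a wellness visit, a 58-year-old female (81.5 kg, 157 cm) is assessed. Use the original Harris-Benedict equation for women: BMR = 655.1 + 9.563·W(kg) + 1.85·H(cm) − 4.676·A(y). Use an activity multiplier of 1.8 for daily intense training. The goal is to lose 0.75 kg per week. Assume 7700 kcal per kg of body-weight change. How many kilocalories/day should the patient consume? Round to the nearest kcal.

1792 kilocalories/day

Harris-Benedict: BMR = 655.1 + 9.563(81.5) + 1.85(157) − 4.676(58) = 1453.7265 kcal/day.
TEE = 1453.7265 × 1.8 = 2616.7077 kcal/day.
Required daily deficit = 0.75 × 7700 ÷ 7 = 825 kcal/day.
Target intake = 2616.7077 − 825 = 1791.7077 kcal/day.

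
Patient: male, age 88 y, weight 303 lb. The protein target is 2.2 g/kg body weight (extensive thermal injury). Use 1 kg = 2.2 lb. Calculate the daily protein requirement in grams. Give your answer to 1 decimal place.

303.0 g/day

Weight in kg = 303 ÷ 2.2 = 137.7273 kg.
Protein = 2.2 g/kg × 137.7273 kg = 303 g/day.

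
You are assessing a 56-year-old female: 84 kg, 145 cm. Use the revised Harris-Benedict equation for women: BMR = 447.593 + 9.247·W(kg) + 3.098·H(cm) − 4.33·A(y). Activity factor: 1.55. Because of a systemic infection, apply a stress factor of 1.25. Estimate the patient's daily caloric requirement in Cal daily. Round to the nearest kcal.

2773 Cal daily

Harris-Benedict: BMR = 447.593 + 9.247(84) + 3.098(145) − 4.33(56) = 1431.071 kcal/day.
TEE = BMR × activity factor = 1431.071 × 1.55 = 2218.1601 kcal/day.
Apply stress factor: 2218.1601 × 1.25 = 2772.7001 kcal/day.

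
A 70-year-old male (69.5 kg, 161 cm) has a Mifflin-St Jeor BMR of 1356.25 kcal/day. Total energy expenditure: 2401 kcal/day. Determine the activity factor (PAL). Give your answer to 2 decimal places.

1.77

Activity factor = TEE ÷ BMR = 2401 ÷ 1356.25 = 1.77.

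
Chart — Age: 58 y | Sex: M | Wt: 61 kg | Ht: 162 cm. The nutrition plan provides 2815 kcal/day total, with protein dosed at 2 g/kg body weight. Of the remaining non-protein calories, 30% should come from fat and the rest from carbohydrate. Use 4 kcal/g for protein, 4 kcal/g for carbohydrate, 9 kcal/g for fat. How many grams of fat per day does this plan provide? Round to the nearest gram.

Protein = 2 × 61 = 122 g → 122 × 4 = 488 kcal.
Non-protein calories = 2815 − 488 = 2327 kcal.
Fat: 30% × 2327 = 698.1 kcal; carbohydrate: 1628.9 kcal.
Fat: 698.1 kcal ÷ 9 kcal/g = 77.5667 g.

78 g/day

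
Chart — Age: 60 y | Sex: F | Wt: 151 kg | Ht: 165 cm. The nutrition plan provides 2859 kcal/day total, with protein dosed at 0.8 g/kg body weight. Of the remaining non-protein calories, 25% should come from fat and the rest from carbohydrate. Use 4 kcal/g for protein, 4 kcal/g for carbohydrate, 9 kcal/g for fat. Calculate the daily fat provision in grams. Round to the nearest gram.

Protein = 0.8 × 151 = 120.8 g → 120.8 × 4 = 483.2 kcal.
Non-protein calories = 2859 − 483.2 = 2375.8 kcal.
Fat: 25% × 2375.8 = 593.95 kcal; carbohydrate: 1781.85 kcal.
Fat: 593.95 kcal ÷ 9 kcal/g = 65.9944 g.

66 g/day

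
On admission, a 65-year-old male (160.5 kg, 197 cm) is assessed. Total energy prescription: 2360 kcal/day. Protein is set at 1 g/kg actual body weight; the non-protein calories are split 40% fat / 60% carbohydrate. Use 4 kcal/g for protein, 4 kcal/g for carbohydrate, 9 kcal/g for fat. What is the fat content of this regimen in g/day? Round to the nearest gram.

76 g/day

Protein = 1 × 160.5 = 160.5 g → 160.5 × 4 = 642 kcal.
Non-protein calories = 2360 − 642 = 1718 kcal.
Fat: 40% × 1718 = 687.2 kcal; carbohydrate: 1030.8 kcal.
Fat: 687.2 kcal ÷ 9 kcal/g = 76.3556 g.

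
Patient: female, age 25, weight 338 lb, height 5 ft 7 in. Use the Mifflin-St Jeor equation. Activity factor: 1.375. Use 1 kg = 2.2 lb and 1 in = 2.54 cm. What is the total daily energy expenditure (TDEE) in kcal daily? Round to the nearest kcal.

3182 kcal daily

Convert to metric: weight = 338 ÷ 2.2 = 153.6364 kg; height = (5×12 + 7) × 2.54 = 67 × 2.54 = 170.18 cm.
Mifflin-St Jeor (female): BMR = 10(153.6364) + 6.25(170.18) − 5(25) − 161 = 1536.3636 + 1063.625 − 125 − 161 = 2313.9886 kcal/day.
TEE = BMR × activity factor = 2313.9886 × 1.375 = 3181.7344 kcal/day.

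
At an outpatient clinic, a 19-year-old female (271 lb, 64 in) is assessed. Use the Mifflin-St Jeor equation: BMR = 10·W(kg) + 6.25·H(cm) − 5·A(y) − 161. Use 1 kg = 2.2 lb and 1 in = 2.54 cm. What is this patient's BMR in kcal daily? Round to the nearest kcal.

1992 kcal daily

Convert to metric: weight = 271 ÷ 2.2 = 123.1818 kg; height = 64 × 2.54 = 162.56 cm.
Mifflin-St Jeor (female): BMR = 10(123.1818) + 6.25(162.56) − 5(19) − 161 = 1231.8182 + 1016 − 95 − 161 = 1991.8182 kcal/day.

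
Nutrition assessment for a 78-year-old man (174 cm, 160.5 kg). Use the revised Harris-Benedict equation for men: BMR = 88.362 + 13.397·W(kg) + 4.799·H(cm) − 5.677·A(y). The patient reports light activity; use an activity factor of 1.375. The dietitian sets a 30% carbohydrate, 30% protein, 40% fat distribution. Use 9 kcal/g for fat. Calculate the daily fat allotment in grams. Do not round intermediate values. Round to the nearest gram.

161 g/day

Harris-Benedict: BMR = 88.362 + 13.397(160.5) + 4.799(174) − 5.677(78) = 2630.8005 kcal/day.
TEE = 2630.8005 × 1.375 = 3617.3507 kcal/day.
Fat energy = 40% × 3617.3507 = 1446.9403 kcal.
Fat = 1446.9403 ÷ 9 kcal/g = 160.7711 g.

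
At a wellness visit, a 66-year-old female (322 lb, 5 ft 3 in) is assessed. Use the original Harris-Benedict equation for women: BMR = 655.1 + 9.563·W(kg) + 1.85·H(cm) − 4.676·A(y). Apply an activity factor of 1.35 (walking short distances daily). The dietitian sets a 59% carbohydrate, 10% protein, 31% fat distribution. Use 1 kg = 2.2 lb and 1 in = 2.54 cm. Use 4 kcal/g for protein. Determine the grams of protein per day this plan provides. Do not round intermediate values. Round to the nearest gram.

69 g/day

Convert to metric: weight = 322 ÷ 2.2 = 146.3636 kg; height = (5×12 + 3) × 2.54 = 63 × 2.54 = 160.02 cm.
Harris-Benedict: BMR = 655.1 + 9.563(146.3636) + 1.85(160.02) − 4.676(66) = 2042.1965 kcal/day.
TEE = 2042.1965 × 1.35 = 2756.9652 kcal/day.
Protein energy = 10% × 2756.9652 = 275.6965 kcal.
Protein = 275.6965 ÷ 4 kcal/g = 68.9241 g.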